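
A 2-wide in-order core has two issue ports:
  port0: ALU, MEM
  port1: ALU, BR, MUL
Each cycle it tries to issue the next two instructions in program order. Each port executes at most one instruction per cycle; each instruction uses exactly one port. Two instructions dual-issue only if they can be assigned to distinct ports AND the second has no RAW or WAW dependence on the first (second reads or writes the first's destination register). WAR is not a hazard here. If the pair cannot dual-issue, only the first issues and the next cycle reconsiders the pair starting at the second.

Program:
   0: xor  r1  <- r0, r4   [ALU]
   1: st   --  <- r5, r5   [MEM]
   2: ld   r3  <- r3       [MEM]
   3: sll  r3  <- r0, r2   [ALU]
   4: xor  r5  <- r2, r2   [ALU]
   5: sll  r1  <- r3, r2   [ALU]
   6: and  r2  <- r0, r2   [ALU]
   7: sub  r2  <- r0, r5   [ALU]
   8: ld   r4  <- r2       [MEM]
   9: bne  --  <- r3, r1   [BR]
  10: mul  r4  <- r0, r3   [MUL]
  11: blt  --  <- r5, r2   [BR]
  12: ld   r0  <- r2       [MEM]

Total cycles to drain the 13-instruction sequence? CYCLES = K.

#0 head=0: xor.ALU+st.MEM i0,i1 dual
#1 head=2: ld.MEM i2 WAW r3
#2 head=3: sll.ALU+xor.ALU i3,i4 dual
#3 head=5: sll.ALU+and.ALU i5,i6 dual
#4 head=7: sub.ALU i7 RAW r2
#5 head=8: ld.MEM+bne.BR i8,i9 dual
#6 head=10: mul.MUL i10 no-port MUL/BR
#7 head=11: blt.BR+ld.MEM i11,i12 dual

CYCLES = 8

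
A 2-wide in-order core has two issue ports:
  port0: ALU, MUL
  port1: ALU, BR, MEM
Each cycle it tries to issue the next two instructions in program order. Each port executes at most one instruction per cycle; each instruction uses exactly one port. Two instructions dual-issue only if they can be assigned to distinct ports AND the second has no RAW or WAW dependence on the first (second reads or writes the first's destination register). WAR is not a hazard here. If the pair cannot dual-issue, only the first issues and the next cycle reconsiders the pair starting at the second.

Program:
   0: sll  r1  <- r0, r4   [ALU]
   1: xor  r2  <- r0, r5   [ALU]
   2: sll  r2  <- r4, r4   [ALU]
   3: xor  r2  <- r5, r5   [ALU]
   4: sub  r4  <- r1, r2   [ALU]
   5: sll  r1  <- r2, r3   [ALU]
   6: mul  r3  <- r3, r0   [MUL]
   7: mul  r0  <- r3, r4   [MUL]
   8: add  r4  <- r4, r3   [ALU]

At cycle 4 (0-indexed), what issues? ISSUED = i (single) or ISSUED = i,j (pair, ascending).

c0: i0&i1 sll+xor  dual
c1: i2 sll  WAW r2
c2: i3 xor  RAW r2
c3: i4&i5 sub+sll  dual
c4: i6 mul  no-port MUL/MUL
c5: i7&i8 mul+add  dual

ISSUED = 6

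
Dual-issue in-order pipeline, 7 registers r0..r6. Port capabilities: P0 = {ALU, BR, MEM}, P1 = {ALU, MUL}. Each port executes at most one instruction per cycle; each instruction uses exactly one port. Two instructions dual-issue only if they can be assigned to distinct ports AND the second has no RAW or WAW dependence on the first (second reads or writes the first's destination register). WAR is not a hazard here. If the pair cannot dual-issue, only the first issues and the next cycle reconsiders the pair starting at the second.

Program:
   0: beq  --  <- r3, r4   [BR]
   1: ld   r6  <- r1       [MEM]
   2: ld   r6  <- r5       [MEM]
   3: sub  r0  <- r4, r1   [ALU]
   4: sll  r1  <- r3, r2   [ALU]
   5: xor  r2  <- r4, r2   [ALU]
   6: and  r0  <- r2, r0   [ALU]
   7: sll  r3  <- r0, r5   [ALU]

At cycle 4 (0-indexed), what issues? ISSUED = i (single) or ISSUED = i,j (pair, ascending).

ISSUED = 6

0. beq.BR @i0  | no-port BR/MEM
1. ld.MEM @i1  | no-port MEM/MEM
2. ld.MEM/sub.ALU @i2/i3  | pair
3. sll.ALU/xor.ALU @i4/i5  | pair
4. and.ALU @i6  | RAW r0
5. sll.ALU @i7  | tail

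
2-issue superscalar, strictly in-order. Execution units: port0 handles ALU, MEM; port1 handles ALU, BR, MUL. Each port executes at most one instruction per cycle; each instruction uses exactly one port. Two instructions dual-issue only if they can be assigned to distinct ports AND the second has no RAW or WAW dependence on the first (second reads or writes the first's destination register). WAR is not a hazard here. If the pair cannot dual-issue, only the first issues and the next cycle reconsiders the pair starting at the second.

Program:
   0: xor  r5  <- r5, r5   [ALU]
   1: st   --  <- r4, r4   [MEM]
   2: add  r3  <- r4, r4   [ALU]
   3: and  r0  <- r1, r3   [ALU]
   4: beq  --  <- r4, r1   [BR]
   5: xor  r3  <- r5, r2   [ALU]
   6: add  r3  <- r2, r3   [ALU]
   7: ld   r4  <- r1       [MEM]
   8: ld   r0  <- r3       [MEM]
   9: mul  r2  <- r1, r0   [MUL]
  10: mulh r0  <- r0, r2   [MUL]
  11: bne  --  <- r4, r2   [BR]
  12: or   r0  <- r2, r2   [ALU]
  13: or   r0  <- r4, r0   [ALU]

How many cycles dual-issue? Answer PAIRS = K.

0. xor.ALU+st.MEM @i0,i1  | pair
1. add.ALU @i2  | RAW r3
2. and.ALU+beq.BR @i3,i4  | pair
3. xor.ALU @i5  | RAW+WAW r3
4. add.ALU+ld.MEM @i6,i7  | pair
5. ld.MEM @i8  | RAW r0
6. mul.MUL @i9  | no-port MUL/MUL
7. mulh.MUL @i10  | no-port MUL/BR
8. bne.BR+or.ALU @i11,i12  | pair
9. or.ALU @i13  | tail

PAIRS = 4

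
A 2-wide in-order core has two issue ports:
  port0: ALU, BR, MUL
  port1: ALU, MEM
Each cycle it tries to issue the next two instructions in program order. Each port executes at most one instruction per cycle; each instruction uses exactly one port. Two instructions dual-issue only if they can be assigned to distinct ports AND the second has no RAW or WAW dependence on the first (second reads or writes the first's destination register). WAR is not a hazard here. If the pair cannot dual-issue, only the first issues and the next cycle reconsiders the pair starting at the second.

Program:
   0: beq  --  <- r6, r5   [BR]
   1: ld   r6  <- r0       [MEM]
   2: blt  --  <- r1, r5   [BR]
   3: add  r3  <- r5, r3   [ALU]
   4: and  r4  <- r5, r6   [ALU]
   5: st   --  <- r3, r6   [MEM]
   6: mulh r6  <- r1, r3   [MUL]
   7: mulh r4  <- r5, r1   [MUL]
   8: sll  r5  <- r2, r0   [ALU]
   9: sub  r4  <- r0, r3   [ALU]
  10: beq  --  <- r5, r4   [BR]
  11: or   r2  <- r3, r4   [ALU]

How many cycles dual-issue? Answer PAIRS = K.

PAIRS = 5

0. beq.BR/ld.MEM @i0+i1  | dual
1. blt.BR/add.ALU @i2+i3  | dual
2. and.ALU/st.MEM @i4+i5  | dual
3. mulh.MUL @i6  | no-port MUL/MUL
4. mulh.MUL/sll.ALU @i7+i8  | dual
5. sub.ALU @i9  | RAW r4
6. beq.BR/or.ALU @i10+i11  | dual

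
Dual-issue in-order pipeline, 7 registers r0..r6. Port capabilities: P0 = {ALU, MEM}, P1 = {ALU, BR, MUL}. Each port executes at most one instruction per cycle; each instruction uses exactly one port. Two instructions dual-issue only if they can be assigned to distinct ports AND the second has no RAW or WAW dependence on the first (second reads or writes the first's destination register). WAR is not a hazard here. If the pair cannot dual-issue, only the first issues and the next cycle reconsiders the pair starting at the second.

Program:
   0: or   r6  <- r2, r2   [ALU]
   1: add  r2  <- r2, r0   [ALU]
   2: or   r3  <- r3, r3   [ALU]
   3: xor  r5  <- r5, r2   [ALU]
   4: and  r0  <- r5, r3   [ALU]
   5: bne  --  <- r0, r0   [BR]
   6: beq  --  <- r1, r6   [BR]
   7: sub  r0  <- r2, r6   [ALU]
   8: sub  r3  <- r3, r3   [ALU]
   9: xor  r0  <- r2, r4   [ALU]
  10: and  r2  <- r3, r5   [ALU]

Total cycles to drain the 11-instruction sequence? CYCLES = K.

CYCLES = 7

  cy0 -> i0&i1 (or.ALU/add.ALU) 2-wide
  cy1 -> i2&i3 (or.ALU/xor.ALU) 2-wide
  cy2 -> i4 (and.ALU) RAW r0
  cy3 -> i5 (bne.BR) no-port BR/BR
  cy4 -> i6&i7 (beq.BR/sub.ALU) 2-wide
  cy5 -> i8&i9 (sub.ALU/xor.ALU) 2-wide
  cy6 -> i10 (and.ALU) tail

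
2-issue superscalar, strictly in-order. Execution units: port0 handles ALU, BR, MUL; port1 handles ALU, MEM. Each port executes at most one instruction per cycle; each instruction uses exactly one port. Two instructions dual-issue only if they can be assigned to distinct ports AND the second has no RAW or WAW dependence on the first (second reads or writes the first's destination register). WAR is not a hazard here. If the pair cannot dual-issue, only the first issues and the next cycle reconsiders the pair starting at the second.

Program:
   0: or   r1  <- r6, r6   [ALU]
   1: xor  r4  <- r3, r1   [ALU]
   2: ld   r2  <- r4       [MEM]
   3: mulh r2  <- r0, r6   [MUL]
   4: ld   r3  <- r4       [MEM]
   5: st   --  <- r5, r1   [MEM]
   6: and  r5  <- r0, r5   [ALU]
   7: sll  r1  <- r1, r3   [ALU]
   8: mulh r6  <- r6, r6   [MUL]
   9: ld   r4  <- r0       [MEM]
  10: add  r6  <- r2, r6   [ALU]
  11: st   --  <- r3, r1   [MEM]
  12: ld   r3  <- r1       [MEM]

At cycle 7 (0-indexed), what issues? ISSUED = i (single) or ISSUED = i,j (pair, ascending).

#0 head=0: or i0 RAW r1
#1 head=1: xor i1 RAW r4
#2 head=2: ld i2 WAW r2
#3 head=3: mulh ld i3+i4 dual
#4 head=5: st and i5+i6 dual
#5 head=7: sll mulh i7+i8 dual
#6 head=9: ld add i9+i10 dual
#7 head=11: st i11 no-port MEM/MEM
#8 head=12: ld i12 tail

ISSUED = 11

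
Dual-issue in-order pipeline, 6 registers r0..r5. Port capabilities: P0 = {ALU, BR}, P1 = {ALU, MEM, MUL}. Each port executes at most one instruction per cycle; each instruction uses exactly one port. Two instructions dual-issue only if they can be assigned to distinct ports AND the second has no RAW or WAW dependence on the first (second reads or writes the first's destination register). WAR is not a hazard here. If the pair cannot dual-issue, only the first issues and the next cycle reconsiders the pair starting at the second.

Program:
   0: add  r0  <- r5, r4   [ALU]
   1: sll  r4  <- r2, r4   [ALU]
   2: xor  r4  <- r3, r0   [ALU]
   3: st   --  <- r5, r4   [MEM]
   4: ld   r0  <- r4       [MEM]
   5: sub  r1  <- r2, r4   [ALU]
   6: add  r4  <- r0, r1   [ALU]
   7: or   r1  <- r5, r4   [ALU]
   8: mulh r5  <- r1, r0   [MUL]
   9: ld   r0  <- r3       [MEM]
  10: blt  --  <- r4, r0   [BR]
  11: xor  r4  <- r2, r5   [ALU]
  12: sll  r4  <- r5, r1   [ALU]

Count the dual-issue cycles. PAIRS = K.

PAIRS = 3

c0: i0&i1 add.ALU;sll.ALU  dual
c1: i2 xor.ALU  RAW r4
c2: i3 st.MEM  no-port MEM/MEM
c3: i4&i5 ld.MEM;sub.ALU  dual
c4: i6 add.ALU  RAW r4
c5: i7 or.ALU  RAW r1
c6: i8 mulh.MUL  no-port MUL/MEM
c7: i9 ld.MEM  RAW r0
c8: i10&i11 blt.BR;xor.ALU  dual
c9: i12 sll.ALU  tail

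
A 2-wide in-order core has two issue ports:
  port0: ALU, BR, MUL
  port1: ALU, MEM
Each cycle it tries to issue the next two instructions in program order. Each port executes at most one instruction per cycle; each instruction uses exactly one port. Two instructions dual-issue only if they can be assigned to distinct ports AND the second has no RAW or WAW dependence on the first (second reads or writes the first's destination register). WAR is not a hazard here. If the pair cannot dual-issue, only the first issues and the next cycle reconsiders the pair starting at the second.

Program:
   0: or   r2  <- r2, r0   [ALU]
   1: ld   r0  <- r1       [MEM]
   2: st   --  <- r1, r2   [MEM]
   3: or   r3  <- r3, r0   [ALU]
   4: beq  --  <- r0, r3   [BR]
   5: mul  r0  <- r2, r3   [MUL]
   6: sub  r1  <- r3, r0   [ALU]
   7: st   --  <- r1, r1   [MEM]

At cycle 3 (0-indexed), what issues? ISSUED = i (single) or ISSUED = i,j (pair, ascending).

ISSUED = 5

t=0 i0+i1:or.ALU ld.MEM ; pair
t=1 i2+i3:st.MEM or.ALU ; pair
t=2 i4:beq.BR ; no-port BR/MUL
t=3 i5:mul.MUL ; RAW r0
t=4 i6:sub.ALU ; RAW r1
t=5 i7:st.MEM ; tail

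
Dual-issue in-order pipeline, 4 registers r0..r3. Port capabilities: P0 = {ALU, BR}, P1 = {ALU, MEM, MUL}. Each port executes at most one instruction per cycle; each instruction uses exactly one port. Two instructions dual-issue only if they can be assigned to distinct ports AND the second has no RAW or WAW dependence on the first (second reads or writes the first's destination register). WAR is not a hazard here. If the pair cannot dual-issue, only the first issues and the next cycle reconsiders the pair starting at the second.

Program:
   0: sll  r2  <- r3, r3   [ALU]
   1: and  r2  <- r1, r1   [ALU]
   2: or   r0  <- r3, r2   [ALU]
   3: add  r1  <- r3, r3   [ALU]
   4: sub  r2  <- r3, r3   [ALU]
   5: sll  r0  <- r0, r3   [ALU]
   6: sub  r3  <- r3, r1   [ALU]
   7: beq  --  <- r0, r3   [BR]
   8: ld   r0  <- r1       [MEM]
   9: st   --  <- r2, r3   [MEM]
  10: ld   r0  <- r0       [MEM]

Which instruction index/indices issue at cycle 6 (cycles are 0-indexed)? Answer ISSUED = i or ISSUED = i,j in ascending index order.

ISSUED = 9

[0] i0  sll  -- WAW r2
[1] i1  and  -- RAW r2
[2] i2+i3  or;add  -- 2-wide
[3] i4+i5  sub;sll  -- 2-wide
[4] i6  sub  -- RAW r3
[5] i7+i8  beq;ld  -- 2-wide
[6] i9  st  -- no-port MEM/MEM
[7] i10  ld  -- tail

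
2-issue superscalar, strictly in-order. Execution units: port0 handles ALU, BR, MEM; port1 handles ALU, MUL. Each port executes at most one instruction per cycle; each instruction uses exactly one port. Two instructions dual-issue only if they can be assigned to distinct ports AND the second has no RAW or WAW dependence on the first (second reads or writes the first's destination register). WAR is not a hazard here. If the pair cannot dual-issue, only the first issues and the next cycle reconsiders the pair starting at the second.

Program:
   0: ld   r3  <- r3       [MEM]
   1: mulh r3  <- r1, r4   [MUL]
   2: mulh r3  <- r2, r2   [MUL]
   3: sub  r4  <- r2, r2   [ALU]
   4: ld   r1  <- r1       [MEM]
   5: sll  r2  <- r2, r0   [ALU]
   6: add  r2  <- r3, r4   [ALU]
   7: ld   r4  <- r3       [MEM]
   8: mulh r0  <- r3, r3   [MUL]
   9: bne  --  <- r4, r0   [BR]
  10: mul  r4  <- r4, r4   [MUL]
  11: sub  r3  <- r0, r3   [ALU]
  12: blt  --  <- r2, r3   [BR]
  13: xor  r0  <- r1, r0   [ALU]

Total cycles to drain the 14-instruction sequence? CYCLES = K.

  cy0 -> i0 (ld.MEM) WAW r3
  cy1 -> i1 (mulh.MUL) no-port MUL/MUL
  cy2 -> i2/i3 (mulh.MUL sub.ALU) 2-wide
  cy3 -> i4/i5 (ld.MEM sll.ALU) 2-wide
  cy4 -> i6/i7 (add.ALU ld.MEM) 2-wide
  cy5 -> i8 (mulh.MUL) RAW r0
  cy6 -> i9/i10 (bne.BR mul.MUL) 2-wide
  cy7 -> i11 (sub.ALU) RAW r3
  cy8 -> i12/i13 (blt.BR xor.ALU) 2-wide

CYCLES = 9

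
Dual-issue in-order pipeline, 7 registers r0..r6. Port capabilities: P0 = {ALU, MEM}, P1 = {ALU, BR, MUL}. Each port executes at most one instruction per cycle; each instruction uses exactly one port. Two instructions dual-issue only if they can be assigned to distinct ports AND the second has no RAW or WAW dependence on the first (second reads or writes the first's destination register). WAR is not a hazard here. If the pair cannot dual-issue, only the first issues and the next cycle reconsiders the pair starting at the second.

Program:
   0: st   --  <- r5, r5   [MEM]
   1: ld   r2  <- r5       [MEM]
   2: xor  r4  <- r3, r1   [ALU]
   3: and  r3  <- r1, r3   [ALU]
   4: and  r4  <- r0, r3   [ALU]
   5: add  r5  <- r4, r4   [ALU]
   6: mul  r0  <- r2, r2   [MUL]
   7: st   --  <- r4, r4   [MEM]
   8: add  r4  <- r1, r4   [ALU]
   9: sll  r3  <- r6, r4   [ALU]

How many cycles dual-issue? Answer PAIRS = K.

PAIRS = 3

0. st.MEM @i0  | no-port MEM/MEM
1. ld.MEM;xor.ALU @i1/i2  | 2-wide
2. and.ALU @i3  | RAW r3
3. and.ALU @i4  | RAW r4
4. add.ALU;mul.MUL @i5/i6  | 2-wide
5. st.MEM;add.ALU @i7/i8  | 2-wide
6. sll.ALU @i9  | tail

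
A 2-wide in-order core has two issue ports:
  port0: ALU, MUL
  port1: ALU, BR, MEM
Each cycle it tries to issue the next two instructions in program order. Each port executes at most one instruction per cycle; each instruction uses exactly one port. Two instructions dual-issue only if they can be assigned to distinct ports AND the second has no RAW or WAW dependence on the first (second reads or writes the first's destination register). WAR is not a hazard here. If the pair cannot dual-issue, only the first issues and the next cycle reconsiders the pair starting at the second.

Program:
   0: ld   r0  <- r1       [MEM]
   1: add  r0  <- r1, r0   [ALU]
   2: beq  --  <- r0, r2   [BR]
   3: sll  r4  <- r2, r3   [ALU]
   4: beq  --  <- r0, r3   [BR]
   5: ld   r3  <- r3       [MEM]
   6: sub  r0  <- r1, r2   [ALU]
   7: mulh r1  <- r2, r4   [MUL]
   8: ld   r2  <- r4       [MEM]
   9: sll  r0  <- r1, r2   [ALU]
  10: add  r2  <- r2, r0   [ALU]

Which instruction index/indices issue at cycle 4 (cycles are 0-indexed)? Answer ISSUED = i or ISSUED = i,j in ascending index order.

ISSUED = 5,6

c0: i0 ld  RAW+WAW r0
c1: i1 add  RAW r0
c2: i2/i3 beq+sll  pair
c3: i4 beq  no-port BR/MEM
c4: i5/i6 ld+sub  pair
c5: i7/i8 mulh+ld  pair
c6: i9 sll  RAW r0
c7: i10 add  tail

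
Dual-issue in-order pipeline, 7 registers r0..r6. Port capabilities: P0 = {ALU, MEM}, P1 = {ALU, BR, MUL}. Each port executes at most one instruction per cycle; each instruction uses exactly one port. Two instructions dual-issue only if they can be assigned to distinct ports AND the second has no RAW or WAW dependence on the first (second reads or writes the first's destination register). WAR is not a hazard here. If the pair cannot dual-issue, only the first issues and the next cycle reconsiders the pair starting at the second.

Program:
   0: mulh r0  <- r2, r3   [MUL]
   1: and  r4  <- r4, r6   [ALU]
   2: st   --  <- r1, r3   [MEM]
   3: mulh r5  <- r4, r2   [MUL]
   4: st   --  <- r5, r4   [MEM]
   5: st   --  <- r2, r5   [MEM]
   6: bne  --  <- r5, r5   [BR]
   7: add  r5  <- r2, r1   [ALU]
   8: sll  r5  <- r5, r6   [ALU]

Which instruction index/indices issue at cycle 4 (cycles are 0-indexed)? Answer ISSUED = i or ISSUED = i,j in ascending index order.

  cy0 -> i0+i1 (mulh/and) pair
  cy1 -> i2+i3 (st/mulh) pair
  cy2 -> i4 (st) no-port MEM/MEM
  cy3 -> i5+i6 (st/bne) pair
  cy4 -> i7 (add) RAW+WAW r5
  cy5 -> i8 (sll) tail

ISSUED = 7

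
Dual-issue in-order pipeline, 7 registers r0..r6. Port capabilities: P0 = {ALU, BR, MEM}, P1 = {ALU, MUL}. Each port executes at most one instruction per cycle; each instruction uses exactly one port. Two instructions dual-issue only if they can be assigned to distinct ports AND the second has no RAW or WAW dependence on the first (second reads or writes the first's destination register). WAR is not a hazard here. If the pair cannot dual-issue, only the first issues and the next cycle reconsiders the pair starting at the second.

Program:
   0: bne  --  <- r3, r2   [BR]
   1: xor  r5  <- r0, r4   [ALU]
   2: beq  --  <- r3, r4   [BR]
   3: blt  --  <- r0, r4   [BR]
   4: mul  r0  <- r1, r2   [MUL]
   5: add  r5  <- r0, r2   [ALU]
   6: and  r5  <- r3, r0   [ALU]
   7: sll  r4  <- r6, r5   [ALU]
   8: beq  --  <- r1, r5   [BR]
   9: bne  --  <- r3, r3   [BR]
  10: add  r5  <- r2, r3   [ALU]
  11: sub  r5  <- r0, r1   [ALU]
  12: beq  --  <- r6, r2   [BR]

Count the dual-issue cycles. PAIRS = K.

#0 head=0: bne;xor i0,i1 pair
#1 head=2: beq i2 no-port BR/BR
#2 head=3: blt;mul i3,i4 pair
#3 head=5: add i5 WAW r5
#4 head=6: and i6 RAW r5
#5 head=7: sll;beq i7,i8 pair
#6 head=9: bne;add i9,i10 pair
#7 head=11: sub;beq i11,i12 pair

PAIRS = 5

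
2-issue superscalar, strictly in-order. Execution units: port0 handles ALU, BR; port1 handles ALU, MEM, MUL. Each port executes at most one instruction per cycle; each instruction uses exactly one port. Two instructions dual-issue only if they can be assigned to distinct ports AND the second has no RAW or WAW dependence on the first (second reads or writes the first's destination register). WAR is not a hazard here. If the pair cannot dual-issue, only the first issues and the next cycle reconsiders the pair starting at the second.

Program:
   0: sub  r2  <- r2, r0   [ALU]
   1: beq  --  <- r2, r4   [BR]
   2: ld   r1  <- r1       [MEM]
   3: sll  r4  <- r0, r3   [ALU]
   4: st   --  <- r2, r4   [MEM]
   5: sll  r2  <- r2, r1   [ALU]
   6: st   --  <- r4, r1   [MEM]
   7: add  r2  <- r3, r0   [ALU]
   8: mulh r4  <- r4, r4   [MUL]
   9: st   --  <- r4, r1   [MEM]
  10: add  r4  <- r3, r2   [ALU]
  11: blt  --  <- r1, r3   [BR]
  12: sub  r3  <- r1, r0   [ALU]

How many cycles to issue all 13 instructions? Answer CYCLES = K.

0. sub @i0  | RAW r2
1. beq+ld @i1&i2  | pair
2. sll @i3  | RAW r4
3. st+sll @i4&i5  | pair
4. st+add @i6&i7  | pair
5. mulh @i8  | no-port MUL/MEM
6. st+add @i9&i10  | pair
7. blt+sub @i11&i12  | pair

CYCLES = 8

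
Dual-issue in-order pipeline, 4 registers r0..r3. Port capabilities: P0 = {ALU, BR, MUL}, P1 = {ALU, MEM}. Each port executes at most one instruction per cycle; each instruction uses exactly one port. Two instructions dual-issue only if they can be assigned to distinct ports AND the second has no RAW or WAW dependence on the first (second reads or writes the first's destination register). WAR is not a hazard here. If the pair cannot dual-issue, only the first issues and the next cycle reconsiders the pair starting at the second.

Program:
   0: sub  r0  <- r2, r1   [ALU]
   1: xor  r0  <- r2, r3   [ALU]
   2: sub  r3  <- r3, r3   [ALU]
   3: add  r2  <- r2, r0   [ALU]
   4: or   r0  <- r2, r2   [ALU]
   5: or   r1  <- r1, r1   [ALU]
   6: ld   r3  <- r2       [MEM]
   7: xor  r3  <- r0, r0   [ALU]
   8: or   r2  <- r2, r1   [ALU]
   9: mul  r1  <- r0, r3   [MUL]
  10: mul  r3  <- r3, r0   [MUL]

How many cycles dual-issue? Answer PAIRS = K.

PAIRS = 3

c0: i0 sub  WAW r0
c1: i1,i2 xor+sub  pair
c2: i3 add  RAW r2
c3: i4,i5 or+or  pair
c4: i6 ld  WAW r3
c5: i7,i8 xor+or  pair
c6: i9 mul  no-port MUL/MUL
c7: i10 mul  tail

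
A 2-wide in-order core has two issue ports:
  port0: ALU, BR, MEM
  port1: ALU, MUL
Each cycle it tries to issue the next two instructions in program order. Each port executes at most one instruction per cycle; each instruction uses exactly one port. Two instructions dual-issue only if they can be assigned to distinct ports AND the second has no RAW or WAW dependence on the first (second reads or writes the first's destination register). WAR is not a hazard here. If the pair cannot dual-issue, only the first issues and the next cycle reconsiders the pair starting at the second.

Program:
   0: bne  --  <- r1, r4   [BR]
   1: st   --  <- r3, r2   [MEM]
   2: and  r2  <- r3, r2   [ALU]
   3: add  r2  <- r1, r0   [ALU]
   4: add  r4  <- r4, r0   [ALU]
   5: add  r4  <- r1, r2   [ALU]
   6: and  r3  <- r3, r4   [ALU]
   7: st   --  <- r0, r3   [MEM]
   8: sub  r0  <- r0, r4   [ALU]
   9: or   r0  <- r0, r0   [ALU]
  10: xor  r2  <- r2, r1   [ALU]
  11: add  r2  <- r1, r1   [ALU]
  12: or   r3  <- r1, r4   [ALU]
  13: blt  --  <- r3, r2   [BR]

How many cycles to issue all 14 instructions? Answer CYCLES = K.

CYCLES = 9

[0] i0  bne  -- no-port BR/MEM
[1] i1&i2  st+and  -- 2-wide
[2] i3&i4  add+add  -- 2-wide
[3] i5  add  -- RAW r4
[4] i6  and  -- RAW r3
[5] i7&i8  st+sub  -- 2-wide
[6] i9&i10  or+xor  -- 2-wide
[7] i11&i12  add+or  -- 2-wide
[8] i13  blt  -- tail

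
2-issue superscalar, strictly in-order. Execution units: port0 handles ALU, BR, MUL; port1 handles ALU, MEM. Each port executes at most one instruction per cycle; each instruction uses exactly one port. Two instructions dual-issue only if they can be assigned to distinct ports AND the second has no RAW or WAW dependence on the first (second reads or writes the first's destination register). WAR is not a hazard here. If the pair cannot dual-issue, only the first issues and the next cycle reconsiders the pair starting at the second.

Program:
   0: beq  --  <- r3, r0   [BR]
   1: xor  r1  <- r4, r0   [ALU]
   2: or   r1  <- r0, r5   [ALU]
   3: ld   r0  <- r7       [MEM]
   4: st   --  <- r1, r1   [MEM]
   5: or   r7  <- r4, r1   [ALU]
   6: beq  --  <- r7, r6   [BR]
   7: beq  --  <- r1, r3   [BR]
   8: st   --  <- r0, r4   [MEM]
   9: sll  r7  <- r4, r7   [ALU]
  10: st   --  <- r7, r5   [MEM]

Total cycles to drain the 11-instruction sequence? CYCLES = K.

CYCLES = 7

#0 head=0: beq xor i0+i1 2-wide
#1 head=2: or ld i2+i3 2-wide
#2 head=4: st or i4+i5 2-wide
#3 head=6: beq i6 no-port BR/BR
#4 head=7: beq st i7+i8 2-wide
#5 head=9: sll i9 RAW r7
#6 head=10: st i10 tail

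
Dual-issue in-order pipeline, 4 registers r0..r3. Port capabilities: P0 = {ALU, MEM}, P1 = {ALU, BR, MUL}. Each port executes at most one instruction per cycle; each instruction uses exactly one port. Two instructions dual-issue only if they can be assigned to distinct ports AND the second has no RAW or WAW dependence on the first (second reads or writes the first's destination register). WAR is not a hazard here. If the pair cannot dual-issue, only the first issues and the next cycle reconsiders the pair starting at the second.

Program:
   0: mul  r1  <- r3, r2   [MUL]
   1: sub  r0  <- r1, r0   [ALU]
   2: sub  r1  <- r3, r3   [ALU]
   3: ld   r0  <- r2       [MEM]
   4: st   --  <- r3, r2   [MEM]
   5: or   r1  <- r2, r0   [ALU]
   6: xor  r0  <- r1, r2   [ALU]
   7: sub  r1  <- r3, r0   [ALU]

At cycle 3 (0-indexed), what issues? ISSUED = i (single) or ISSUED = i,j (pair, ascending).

#0 head=0: mul i0 RAW r1
#1 head=1: sub/sub i1+i2 2-wide
#2 head=3: ld i3 no-port MEM/MEM
#3 head=4: st/or i4+i5 2-wide
#4 head=6: xor i6 RAW r0
#5 head=7: sub i7 tail

ISSUED = 4,5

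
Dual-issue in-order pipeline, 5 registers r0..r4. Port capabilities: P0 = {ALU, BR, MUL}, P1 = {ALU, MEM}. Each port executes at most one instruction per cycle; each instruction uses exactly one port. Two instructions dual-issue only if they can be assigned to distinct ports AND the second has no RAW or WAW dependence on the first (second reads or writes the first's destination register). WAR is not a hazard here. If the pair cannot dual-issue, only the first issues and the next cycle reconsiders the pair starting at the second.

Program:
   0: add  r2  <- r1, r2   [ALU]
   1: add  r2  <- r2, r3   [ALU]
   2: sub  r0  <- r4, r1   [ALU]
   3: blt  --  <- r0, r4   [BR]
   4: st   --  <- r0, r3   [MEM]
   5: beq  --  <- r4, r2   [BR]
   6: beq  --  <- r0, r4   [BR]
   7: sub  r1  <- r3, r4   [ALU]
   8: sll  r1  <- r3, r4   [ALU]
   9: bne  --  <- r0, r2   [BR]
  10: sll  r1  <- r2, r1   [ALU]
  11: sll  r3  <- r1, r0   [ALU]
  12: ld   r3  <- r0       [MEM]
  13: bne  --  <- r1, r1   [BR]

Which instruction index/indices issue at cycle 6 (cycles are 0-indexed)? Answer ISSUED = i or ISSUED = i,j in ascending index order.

t=0 i0:add ; RAW+WAW r2
t=1 i1,i2:add;sub ; 2-wide
t=2 i3,i4:blt;st ; 2-wide
t=3 i5:beq ; no-port BR/BR
t=4 i6,i7:beq;sub ; 2-wide
t=5 i8,i9:sll;bne ; 2-wide
t=6 i10:sll ; RAW r1
t=7 i11:sll ; WAW r3
t=8 i12,i13:ld;bne ; 2-wide

ISSUED = 10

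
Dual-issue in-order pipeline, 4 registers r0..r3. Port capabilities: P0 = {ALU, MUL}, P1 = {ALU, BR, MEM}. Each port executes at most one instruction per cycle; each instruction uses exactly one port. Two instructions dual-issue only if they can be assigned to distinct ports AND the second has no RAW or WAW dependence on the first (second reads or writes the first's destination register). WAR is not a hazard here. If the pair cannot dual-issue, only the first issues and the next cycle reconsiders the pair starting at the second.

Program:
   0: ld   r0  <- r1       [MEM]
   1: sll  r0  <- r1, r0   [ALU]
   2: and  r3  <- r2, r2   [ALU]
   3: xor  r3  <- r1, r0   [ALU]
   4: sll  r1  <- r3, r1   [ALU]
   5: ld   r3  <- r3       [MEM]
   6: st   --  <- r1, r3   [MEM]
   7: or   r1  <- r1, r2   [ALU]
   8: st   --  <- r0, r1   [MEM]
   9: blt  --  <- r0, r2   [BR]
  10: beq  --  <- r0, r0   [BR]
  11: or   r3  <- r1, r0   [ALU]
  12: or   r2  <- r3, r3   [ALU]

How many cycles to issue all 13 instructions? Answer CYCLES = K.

t=0 i0:ld.MEM ; RAW+WAW r0
t=1 i1+i2:sll.ALU+and.ALU ; dual
t=2 i3:xor.ALU ; RAW r3
t=3 i4+i5:sll.ALU+ld.MEM ; dual
t=4 i6+i7:st.MEM+or.ALU ; dual
t=5 i8:st.MEM ; no-port MEM/BR
t=6 i9:blt.BR ; no-port BR/BR
t=7 i10+i11:beq.BR+or.ALU ; dual
t=8 i12:or.ALU ; tail

CYCLES = 9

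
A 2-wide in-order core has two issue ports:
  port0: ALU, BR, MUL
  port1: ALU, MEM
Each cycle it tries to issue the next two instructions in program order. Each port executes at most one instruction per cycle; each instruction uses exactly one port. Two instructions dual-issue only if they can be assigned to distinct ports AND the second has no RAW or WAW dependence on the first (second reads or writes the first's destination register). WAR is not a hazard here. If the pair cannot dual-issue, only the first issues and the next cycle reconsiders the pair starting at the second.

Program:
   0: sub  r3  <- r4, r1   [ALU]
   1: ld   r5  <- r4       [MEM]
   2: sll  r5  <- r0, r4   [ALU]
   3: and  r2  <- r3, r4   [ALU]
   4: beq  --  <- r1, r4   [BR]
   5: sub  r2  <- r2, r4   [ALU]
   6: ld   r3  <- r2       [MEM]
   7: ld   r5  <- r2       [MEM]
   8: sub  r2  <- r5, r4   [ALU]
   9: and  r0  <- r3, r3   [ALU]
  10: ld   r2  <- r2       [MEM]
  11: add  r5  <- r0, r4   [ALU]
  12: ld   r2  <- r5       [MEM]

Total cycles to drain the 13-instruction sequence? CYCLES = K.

#0 head=0: sub ld i0+i1 dual
#1 head=2: sll and i2+i3 dual
#2 head=4: beq sub i4+i5 dual
#3 head=6: ld i6 no-port MEM/MEM
#4 head=7: ld i7 RAW r5
#5 head=8: sub and i8+i9 dual
#6 head=10: ld add i10+i11 dual
#7 head=12: ld i12 tail

CYCLES = 8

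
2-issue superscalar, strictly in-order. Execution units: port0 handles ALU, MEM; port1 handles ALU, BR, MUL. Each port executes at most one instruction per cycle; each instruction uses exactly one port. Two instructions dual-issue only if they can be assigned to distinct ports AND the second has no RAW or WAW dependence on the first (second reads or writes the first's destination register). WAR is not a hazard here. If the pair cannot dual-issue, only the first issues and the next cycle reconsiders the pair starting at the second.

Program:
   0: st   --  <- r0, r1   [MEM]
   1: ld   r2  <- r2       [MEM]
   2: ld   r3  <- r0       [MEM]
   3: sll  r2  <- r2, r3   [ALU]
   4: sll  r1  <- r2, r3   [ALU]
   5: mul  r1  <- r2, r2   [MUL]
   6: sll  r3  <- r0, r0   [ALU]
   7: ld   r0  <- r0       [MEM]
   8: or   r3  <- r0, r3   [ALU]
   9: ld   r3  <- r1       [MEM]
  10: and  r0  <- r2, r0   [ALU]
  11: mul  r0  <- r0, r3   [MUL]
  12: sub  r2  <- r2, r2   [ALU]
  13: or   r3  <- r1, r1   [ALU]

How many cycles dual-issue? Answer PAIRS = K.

t=0 i0:st ; no-port MEM/MEM
t=1 i1:ld ; no-port MEM/MEM
t=2 i2:ld ; RAW r3
t=3 i3:sll ; RAW r2
t=4 i4:sll ; WAW r1
t=5 i5/i6:mul sll ; 2-wide
t=6 i7:ld ; RAW r0
t=7 i8:or ; WAW r3
t=8 i9/i10:ld and ; 2-wide
t=9 i11/i12:mul sub ; 2-wide
t=10 i13:or ; tail

PAIRS = 3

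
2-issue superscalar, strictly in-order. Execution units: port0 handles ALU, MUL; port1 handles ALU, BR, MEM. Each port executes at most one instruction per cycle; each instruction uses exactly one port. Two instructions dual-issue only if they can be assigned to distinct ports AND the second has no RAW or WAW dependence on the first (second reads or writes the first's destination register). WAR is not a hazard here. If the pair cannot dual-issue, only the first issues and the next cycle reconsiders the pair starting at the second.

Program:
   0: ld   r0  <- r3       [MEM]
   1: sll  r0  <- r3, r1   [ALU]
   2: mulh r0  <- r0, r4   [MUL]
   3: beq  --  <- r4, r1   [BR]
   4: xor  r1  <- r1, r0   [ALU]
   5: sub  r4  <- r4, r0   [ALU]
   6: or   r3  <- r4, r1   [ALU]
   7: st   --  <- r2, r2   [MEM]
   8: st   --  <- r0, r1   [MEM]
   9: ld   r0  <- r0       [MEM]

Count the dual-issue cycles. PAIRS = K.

  cy0 -> i0 (ld.MEM) WAW r0
  cy1 -> i1 (sll.ALU) RAW+WAW r0
  cy2 -> i2+i3 (mulh.MUL beq.BR) 2-wide
  cy3 -> i4+i5 (xor.ALU sub.ALU) 2-wide
  cy4 -> i6+i7 (or.ALU st.MEM) 2-wide
  cy5 -> i8 (st.MEM) no-port MEM/MEM
  cy6 -> i9 (ld.MEM) tail

PAIRS = 3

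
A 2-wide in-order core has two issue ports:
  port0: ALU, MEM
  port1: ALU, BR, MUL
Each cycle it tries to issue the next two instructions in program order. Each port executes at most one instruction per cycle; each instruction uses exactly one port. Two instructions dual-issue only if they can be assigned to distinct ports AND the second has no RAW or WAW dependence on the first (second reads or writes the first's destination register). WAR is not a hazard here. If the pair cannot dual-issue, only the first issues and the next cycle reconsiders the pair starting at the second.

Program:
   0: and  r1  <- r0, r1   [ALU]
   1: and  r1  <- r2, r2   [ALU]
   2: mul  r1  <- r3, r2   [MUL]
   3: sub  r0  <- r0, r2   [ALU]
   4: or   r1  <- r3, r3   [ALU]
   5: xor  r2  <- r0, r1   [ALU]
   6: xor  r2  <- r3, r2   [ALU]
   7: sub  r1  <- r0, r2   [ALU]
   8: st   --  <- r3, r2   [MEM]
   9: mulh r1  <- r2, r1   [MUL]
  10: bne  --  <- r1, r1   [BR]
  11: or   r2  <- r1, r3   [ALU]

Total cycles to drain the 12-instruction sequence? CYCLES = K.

CYCLES = 9

[0] i0  and.ALU  -- WAW r1
[1] i1  and.ALU  -- WAW r1
[2] i2&i3  mul.MUL;sub.ALU  -- pair
[3] i4  or.ALU  -- RAW r1
[4] i5  xor.ALU  -- RAW+WAW r2
[5] i6  xor.ALU  -- RAW r2
[6] i7&i8  sub.ALU;st.MEM  -- pair
[7] i9  mulh.MUL  -- no-port MUL/BR
[8] i10&i11  bne.BR;or.ALU  -- pair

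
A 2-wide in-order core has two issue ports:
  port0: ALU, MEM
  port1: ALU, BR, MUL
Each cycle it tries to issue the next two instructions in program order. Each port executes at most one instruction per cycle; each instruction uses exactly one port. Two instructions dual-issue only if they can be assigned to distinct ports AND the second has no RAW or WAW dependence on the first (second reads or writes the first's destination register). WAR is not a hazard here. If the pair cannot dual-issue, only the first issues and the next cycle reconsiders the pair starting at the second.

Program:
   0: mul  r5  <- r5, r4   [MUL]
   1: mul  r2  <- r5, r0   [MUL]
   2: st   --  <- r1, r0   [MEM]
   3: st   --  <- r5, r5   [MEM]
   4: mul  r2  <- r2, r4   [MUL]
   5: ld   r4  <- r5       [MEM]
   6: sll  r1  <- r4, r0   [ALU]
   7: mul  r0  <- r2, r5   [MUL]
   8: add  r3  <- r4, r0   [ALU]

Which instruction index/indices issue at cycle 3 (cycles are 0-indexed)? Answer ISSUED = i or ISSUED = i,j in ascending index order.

ISSUED = 5

[0] i0  mul.MUL  -- no-port MUL/MUL
[1] i1&i2  mul.MUL/st.MEM  -- dual
[2] i3&i4  st.MEM/mul.MUL  -- dual
[3] i5  ld.MEM  -- RAW r4
[4] i6&i7  sll.ALU/mul.MUL  -- dual
[5] i8  add.ALU  -- tail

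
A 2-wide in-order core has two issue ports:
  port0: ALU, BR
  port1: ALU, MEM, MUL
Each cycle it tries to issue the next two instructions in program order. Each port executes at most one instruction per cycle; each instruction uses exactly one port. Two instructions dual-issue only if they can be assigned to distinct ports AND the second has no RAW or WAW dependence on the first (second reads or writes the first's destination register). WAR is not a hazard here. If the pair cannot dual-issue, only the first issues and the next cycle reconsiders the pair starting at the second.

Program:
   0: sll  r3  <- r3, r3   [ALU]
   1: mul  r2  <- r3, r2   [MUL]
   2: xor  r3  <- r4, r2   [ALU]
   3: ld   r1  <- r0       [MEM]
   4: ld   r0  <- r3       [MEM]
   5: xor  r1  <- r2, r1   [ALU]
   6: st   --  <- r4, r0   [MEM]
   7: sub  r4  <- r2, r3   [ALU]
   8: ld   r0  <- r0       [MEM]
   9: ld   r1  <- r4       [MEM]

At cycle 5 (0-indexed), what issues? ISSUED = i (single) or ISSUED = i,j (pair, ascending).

#0 head=0: sll i0 RAW r3
#1 head=1: mul i1 RAW r2
#2 head=2: xor;ld i2+i3 pair
#3 head=4: ld;xor i4+i5 pair
#4 head=6: st;sub i6+i7 pair
#5 head=8: ld i8 no-port MEM/MEM
#6 head=9: ld i9 tail

ISSUED = 8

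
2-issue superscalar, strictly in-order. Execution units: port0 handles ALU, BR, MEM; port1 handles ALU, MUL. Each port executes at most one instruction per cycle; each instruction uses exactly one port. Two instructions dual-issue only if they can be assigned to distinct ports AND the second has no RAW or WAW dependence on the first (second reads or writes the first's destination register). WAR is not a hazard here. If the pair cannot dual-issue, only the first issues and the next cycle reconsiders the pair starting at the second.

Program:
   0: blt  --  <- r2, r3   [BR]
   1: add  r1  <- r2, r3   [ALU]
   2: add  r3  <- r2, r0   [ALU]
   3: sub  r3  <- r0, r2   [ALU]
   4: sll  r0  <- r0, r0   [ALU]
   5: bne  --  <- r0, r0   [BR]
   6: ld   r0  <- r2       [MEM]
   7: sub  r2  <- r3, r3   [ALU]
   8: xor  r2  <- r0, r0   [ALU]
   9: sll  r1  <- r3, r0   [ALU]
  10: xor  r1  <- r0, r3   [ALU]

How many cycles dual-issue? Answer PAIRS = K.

PAIRS = 4

c0: i0+i1 blt.BR add.ALU  pair
c1: i2 add.ALU  WAW r3
c2: i3+i4 sub.ALU sll.ALU  pair
c3: i5 bne.BR  no-port BR/MEM
c4: i6+i7 ld.MEM sub.ALU  pair
c5: i8+i9 xor.ALU sll.ALU  pair
c6: i10 xor.ALU  tail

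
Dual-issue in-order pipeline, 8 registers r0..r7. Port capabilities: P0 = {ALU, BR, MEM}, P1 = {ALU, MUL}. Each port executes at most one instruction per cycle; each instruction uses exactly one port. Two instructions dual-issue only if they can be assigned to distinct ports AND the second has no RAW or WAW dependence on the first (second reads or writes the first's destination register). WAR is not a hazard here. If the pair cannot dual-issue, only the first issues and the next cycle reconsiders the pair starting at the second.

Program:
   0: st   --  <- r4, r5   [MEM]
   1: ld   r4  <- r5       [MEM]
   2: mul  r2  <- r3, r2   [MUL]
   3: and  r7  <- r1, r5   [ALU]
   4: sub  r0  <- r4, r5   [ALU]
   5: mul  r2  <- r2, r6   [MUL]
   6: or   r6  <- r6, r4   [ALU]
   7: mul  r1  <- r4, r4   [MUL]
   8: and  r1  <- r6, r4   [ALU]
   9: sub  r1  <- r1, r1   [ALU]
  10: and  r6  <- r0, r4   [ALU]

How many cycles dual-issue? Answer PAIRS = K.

PAIRS = 4

0. st.MEM @i0  | no-port MEM/MEM
1. ld.MEM/mul.MUL @i1&i2  | 2-wide
2. and.ALU/sub.ALU @i3&i4  | 2-wide
3. mul.MUL/or.ALU @i5&i6  | 2-wide
4. mul.MUL @i7  | WAW r1
5. and.ALU @i8  | RAW+WAW r1
6. sub.ALU/and.ALU @i9&i10  | 2-wide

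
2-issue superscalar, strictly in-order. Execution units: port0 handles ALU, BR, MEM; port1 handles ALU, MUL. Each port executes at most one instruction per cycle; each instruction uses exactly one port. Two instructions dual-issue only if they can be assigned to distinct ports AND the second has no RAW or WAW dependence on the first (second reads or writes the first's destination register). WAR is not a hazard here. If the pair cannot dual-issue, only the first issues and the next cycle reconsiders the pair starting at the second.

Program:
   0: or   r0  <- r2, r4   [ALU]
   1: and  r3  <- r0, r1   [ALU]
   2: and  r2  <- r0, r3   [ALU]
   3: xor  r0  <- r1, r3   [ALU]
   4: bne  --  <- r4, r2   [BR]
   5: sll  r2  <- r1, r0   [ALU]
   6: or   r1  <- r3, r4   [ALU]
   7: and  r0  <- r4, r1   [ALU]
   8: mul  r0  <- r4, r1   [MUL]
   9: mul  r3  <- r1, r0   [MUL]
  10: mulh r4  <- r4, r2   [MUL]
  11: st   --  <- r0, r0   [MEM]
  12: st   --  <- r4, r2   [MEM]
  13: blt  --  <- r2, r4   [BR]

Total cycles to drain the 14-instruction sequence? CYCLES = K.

t=0 i0:or.ALU ; RAW r0
t=1 i1:and.ALU ; RAW r3
t=2 i2,i3:and.ALU xor.ALU ; dual
t=3 i4,i5:bne.BR sll.ALU ; dual
t=4 i6:or.ALU ; RAW r1
t=5 i7:and.ALU ; WAW r0
t=6 i8:mul.MUL ; no-port MUL/MUL
t=7 i9:mul.MUL ; no-port MUL/MUL
t=8 i10,i11:mulh.MUL st.MEM ; dual
t=9 i12:st.MEM ; no-port MEM/BR
t=10 i13:blt.BR ; tail

CYCLES = 11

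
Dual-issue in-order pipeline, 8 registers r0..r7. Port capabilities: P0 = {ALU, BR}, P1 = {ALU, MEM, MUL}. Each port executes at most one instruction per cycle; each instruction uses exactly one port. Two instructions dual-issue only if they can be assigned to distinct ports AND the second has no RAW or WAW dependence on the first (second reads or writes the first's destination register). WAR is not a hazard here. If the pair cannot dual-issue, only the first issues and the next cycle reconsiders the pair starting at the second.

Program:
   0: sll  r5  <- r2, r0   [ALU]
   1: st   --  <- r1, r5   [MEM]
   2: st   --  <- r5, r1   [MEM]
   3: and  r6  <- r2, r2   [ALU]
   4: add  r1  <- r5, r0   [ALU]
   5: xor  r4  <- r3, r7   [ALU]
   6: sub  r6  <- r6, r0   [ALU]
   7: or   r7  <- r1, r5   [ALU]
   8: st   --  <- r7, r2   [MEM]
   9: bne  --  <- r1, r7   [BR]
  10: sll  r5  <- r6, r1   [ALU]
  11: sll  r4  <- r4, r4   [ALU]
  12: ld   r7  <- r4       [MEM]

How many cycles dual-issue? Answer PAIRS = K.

0. sll @i0  | RAW r5
1. st @i1  | no-port MEM/MEM
2. st and @i2/i3  | 2-wide
3. add xor @i4/i5  | 2-wide
4. sub or @i6/i7  | 2-wide
5. st bne @i8/i9  | 2-wide
6. sll sll @i10/i11  | 2-wide
7. ld @i12  | tail

PAIRS = 5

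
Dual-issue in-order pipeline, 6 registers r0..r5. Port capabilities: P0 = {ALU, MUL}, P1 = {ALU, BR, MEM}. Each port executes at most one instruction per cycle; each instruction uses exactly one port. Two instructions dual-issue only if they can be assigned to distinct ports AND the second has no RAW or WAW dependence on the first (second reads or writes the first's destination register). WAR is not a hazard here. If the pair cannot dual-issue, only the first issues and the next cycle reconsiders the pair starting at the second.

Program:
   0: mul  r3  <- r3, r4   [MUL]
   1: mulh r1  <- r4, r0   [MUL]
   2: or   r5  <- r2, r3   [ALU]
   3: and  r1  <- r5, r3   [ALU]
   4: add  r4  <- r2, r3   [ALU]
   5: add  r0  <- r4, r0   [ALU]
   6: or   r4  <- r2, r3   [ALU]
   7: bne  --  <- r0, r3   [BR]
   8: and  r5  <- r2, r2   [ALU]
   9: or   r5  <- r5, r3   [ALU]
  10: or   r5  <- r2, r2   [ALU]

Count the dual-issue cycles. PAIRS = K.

PAIRS = 4

t=0 i0:mul ; no-port MUL/MUL
t=1 i1,i2:mulh+or ; 2-wide
t=2 i3,i4:and+add ; 2-wide
t=3 i5,i6:add+or ; 2-wide
t=4 i7,i8:bne+and ; 2-wide
t=5 i9:or ; WAW r5
t=6 i10:or ; tail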